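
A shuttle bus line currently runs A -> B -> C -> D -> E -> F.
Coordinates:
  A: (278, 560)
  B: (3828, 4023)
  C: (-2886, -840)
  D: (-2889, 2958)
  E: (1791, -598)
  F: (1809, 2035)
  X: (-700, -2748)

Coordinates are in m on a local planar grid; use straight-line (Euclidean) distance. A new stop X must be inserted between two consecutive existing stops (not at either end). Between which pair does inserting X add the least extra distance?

Added distance for inserting X between each consecutive pair:
A–B: 6635.7 m
B–C: 2756.9 m
C–D: 5215.0 m
D–E: 3524.3 m
E–F: 6058.6 m
Smallest added distance is 2756.9 m, inserting between B and C.

between B and C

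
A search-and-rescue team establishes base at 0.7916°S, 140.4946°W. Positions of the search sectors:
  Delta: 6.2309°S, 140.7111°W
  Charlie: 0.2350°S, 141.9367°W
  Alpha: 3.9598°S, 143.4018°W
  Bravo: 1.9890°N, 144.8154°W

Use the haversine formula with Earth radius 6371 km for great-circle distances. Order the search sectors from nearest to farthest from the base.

Charlie, Alpha, Bravo, Delta

Distances from the base:
Charlie 0.2350°S, 141.9367°W: 171.9 km
Alpha 3.9598°S, 143.4018°W: 477.9 km
Bravo 1.9890°N, 144.8154°W: 571.3 km
Delta 6.2309°S, 140.7111°W: 605.3 km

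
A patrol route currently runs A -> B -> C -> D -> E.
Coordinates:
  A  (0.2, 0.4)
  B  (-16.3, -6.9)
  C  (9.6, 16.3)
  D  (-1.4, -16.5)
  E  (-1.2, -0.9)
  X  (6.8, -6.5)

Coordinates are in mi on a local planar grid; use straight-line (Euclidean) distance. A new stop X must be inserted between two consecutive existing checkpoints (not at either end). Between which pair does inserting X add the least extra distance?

Added distance for inserting X between each consecutive pair:
A–B: 14.6 mi
B–C: 11.3 mi
C–D: 1.3 mi
D–E: 7.1 mi
Smallest added distance is 1.3 mi, inserting between C and D.

between C and D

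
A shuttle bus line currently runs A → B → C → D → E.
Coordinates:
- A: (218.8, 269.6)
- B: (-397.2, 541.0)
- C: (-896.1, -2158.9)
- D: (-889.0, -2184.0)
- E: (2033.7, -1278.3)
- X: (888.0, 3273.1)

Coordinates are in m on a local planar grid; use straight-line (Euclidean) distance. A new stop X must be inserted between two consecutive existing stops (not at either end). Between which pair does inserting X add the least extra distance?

Added distance for inserting X between each consecutive pair:
A–B: 5423.3 m
B–C: 5991.2 m
C–D: 11430.5 m
D–E: 7372.7 m
Smallest added distance is 5423.3 m, inserting between A and B.

between A and B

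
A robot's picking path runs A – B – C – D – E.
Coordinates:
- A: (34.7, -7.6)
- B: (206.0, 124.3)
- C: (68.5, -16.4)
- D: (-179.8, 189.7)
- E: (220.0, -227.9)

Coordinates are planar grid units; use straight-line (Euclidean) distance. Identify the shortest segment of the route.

B–C

Leg distances:
A→B: 216.2
B→C: 196.7
C→D: 322.7
D→E: 578.1
The shortest leg is B–C at 196.7.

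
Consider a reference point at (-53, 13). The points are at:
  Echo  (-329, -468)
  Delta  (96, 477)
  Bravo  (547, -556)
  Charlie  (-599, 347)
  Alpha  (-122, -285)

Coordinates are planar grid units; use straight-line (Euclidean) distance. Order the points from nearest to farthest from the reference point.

Distance from the reference point at (-53, 13) to each:
Alpha (-122, -285): 305.9
Delta (96, 477): 487.3
Echo (-329, -468): 554.6
Charlie (-599, 347): 640.1
Bravo (547, -556): 826.9

Alpha, Delta, Echo, Charlie, Bravo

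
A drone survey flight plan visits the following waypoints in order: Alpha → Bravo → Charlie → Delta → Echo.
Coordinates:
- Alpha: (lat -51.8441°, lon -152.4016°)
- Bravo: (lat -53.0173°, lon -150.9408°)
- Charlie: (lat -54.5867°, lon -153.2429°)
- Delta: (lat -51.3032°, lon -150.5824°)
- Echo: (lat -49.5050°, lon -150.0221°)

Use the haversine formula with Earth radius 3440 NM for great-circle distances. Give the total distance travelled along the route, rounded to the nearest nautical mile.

Leg distances:
Alpha→Bravo: 88.4 NM  (cumulative 88.4 NM)
Bravo→Charlie: 124.7 NM  (cumulative 213.1 NM)
Charlie→Delta: 219.3 NM  (cumulative 432.4 NM)
Delta→Echo: 110.1 NM  (cumulative 542.5 NM)
Total route length ≈ 542 NM.

542 NM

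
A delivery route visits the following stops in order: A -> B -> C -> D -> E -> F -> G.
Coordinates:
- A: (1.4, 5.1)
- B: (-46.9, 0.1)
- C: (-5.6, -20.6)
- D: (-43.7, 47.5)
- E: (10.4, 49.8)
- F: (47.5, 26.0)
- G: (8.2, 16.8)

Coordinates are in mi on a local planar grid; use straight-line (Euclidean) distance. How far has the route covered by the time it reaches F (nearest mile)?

Leg distances:
A→B: 48.6 mi  (cumulative 48.6 mi)
B→C: 46.2 mi  (cumulative 94.8 mi)
C→D: 78.0 mi  (cumulative 172.8 mi)
D→E: 54.1 mi  (cumulative 226.9 mi)
E→F: 44.1 mi  (cumulative 271.0 mi)
Cumulative distance at F ≈ 271 mi.

271 mi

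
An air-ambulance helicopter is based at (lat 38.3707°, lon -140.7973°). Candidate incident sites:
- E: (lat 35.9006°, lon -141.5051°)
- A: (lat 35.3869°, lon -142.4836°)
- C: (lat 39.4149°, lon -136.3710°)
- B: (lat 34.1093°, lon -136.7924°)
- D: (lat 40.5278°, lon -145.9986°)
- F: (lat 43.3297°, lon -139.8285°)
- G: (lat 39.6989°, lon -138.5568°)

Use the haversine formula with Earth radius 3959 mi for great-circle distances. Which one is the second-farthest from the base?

Distances from the base ((lat 38.3707°, lon -140.7973°)):
B: 369.4 mi
F: 346.4 mi
D: 314.9 mi
C: 248.7 mi
A: 226.2 mi
E: 175.1 mi
G: 151.3 mi
The second-farthest is F at 346.4 mi.

F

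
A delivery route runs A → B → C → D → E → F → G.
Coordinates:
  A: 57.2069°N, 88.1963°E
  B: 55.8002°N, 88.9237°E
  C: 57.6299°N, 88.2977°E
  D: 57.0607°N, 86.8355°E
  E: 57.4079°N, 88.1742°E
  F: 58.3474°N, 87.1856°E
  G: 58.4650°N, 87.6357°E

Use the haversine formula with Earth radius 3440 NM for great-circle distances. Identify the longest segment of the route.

B–C

Leg distances:
A→B: 87.8 NM
B→C: 111.8 NM
C→D: 58.4 NM
D→E: 48.2 NM
E→F: 64.6 NM
F→G: 15.8 NM
The longest leg is B–C at 111.8 NM.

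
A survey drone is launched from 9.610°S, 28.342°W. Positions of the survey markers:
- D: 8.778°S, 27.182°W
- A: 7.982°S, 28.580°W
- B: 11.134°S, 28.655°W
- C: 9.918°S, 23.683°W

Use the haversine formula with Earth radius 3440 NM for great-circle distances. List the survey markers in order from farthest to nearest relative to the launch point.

Distances from the launch point:
C 9.918°S, 23.683°W: 276.3 NM
A 7.982°S, 28.580°W: 98.8 NM
B 11.134°S, 28.655°W: 93.3 NM
D 8.778°S, 27.182°W: 85.0 NM

C, A, B, D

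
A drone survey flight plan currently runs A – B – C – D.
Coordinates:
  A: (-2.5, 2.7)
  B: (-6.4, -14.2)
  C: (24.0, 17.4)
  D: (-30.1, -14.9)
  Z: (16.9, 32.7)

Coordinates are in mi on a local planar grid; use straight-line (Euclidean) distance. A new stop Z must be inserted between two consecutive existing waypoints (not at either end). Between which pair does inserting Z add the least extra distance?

between C and D

Added distance for inserting Z between each consecutive pair:
A–B: 70.8 mi
B–C: 25.4 mi
C–D: 20.8 mi
Smallest added distance is 20.8 mi, inserting between C and D.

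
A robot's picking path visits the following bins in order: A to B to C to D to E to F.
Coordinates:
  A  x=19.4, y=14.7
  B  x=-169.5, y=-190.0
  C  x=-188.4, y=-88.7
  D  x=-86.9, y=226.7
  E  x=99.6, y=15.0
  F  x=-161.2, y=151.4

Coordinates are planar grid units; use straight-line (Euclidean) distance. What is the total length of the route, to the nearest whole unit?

Leg distances:
A→B: 278.5  (cumulative 278.5)
B→C: 103.0  (cumulative 381.6)
C→D: 331.3  (cumulative 712.9)
D→E: 282.1  (cumulative 995.1)
E→F: 294.3  (cumulative 1289.4)
Total route length ≈ 1289.

1289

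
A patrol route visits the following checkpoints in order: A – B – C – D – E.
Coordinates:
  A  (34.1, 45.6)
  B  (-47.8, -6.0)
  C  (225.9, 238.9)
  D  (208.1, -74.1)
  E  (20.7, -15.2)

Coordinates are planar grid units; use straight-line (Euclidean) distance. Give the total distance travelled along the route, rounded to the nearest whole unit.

974

Leg distances:
A→B: 96.8  (cumulative 96.8)
B→C: 367.3  (cumulative 464.1)
C→D: 313.5  (cumulative 777.6)
D→E: 196.4  (cumulative 974.0)
Total route length ≈ 974.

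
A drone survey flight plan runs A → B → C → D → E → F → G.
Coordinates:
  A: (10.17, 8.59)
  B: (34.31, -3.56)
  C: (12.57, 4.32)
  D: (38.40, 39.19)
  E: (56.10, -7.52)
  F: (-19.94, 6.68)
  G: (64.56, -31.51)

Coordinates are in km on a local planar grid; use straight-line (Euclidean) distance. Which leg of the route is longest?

Leg distances:
A→B: 27.0 km
B→C: 23.1 km
C→D: 43.4 km
D→E: 50.0 km
E→F: 77.4 km
F→G: 92.7 km
The longest leg is F–G at 92.7 km.

F–G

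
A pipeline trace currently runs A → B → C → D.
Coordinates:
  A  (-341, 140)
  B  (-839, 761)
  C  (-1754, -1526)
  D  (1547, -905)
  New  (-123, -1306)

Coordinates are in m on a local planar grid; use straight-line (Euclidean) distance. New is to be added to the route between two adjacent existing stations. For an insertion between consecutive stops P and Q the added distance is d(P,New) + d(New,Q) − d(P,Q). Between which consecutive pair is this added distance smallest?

between C and D

Added distance for inserting New between each consecutive pair:
A–B: 2853.8 m
B–C: 1370.0 m
C–D: 4.3 m
Smallest added distance is 4.3 m, inserting between C and D.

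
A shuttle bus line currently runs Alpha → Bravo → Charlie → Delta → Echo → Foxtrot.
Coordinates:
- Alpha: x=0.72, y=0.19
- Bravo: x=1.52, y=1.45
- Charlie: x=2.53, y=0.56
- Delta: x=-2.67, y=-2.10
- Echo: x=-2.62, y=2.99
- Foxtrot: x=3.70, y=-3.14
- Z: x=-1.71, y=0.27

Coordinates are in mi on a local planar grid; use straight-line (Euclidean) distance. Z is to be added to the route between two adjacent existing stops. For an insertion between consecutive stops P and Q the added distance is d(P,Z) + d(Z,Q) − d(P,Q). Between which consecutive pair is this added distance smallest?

between Delta and Echo

Added distance for inserting Z between each consecutive pair:
Alpha–Bravo: 4.4 mi
Bravo–Charlie: 6.3 mi
Charlie–Delta: 1.0 mi
Delta–Echo: 0.3 mi
Echo–Foxtrot: 0.5 mi
Smallest added distance is 0.3 mi, inserting between Delta and Echo.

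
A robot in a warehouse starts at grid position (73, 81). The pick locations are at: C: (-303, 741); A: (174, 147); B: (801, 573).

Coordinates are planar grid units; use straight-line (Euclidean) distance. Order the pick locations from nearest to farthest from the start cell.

A, C, B

Computing each straight-line distance from (73, 81):
A (174, 147): 120.7
C (-303, 741): 759.6
B (801, 573): 878.7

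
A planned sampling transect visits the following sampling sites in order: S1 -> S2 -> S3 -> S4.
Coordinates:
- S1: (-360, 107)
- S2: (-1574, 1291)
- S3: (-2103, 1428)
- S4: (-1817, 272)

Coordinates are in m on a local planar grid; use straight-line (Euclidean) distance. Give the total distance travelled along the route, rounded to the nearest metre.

Leg distances:
S1→S2: 1695.8 m  (cumulative 1695.8 m)
S2→S3: 546.5 m  (cumulative 2242.2 m)
S3→S4: 1190.9 m  (cumulative 3433.1 m)
Total route length ≈ 3433 m.

3433 m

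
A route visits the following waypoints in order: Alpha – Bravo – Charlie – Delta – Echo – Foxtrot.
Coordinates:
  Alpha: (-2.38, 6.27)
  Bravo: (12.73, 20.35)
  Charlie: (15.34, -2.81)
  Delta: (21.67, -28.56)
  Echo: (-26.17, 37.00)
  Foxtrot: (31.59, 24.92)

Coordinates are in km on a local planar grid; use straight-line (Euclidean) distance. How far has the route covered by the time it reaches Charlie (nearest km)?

Leg distances:
Alpha→Bravo: 20.7 km  (cumulative 20.7 km)
Bravo→Charlie: 23.3 km  (cumulative 44.0 km)
Cumulative distance at Charlie ≈ 44 km.

44 km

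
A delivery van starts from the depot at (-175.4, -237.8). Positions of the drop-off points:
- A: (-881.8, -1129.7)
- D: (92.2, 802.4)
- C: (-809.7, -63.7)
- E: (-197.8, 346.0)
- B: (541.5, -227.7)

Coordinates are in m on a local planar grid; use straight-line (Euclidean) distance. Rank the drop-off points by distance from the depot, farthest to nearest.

Distance from the depot at (-175.4, -237.8) to each:
A (-881.8, -1129.7): 1137.8 m
D (92.2, 802.4): 1074.1 m
B (541.5, -227.7): 717.0 m
C (-809.7, -63.7): 657.8 m
E (-197.8, 346.0): 584.2 m

A, D, B, C, E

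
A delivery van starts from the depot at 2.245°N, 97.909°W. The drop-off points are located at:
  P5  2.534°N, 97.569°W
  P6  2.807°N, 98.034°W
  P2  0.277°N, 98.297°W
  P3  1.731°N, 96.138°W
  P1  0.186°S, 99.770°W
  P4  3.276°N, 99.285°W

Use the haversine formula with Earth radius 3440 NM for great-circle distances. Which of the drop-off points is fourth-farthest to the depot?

P4

Distances from the depot (2.245°N, 97.909°W):
P1: 183.8 NM
P2: 120.4 NM
P3: 110.7 NM
P4: 103.2 NM
P6: 34.6 NM
P5: 26.8 NM
The fourth-farthest is P4 at 103.2 NM.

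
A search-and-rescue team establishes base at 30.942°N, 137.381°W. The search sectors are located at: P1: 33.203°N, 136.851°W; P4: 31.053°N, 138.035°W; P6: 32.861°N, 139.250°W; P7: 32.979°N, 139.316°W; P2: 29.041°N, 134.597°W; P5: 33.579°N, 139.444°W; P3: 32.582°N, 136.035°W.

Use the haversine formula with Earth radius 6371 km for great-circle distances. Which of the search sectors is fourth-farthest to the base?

P6

Distance to each, sorted:
P5: 351.6 km
P2: 341.4 km
P7: 290.9 km
P6: 276.9 km
P1: 256.3 km
P3: 222.4 km
P4: 63.5 km
The fourth-farthest is P6 at 276.9 km.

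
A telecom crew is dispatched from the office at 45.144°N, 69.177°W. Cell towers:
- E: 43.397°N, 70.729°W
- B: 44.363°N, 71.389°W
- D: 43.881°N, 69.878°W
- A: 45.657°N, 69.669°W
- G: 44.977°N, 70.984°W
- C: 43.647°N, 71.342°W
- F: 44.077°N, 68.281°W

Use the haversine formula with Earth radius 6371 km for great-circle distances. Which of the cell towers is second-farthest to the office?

Distances from the office (45.144°N, 69.177°W):
C: 239.4 km
E: 230.2 km
B: 195.1 km
D: 151.0 km
G: 143.1 km
F: 138.2 km
A: 68.8 km
The second-farthest is E at 230.2 km.

E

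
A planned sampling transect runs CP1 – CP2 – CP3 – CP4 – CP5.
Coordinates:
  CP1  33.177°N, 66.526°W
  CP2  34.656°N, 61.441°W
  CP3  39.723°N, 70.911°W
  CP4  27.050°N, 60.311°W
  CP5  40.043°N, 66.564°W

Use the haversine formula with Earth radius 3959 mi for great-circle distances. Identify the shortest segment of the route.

Leg distances:
CP1→CP2: 308.9 mi
CP2→CP3: 627.4 mi
CP3→CP4: 1066.3 mi
CP4→CP5: 966.6 mi
The shortest leg is CP1–CP2 at 308.9 mi.

CP1–CP2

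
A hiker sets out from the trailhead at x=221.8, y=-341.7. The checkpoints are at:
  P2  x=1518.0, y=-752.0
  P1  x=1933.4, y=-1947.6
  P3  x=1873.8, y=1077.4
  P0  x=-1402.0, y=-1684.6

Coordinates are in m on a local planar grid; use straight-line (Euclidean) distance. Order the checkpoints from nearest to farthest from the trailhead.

Computing each straight-line distance from x=221.8, y=-341.7:
P2 x=1518.0, y=-752.0: 1359.6 m
P0 x=-1402.0, y=-1684.6: 2107.2 m
P3 x=1873.8, y=1077.4: 2177.8 m
P1 x=1933.4, y=-1947.6: 2347.0 m

P2, P0, P3, P1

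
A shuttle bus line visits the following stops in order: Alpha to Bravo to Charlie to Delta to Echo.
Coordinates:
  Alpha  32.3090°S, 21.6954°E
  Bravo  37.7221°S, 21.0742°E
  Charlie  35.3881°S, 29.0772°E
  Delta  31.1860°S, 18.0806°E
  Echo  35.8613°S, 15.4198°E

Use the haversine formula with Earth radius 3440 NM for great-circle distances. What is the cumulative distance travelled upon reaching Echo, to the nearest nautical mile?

Leg distances:
Alpha→Bravo: 326.4 NM  (cumulative 326.4 NM)
Bravo→Charlie: 410.5 NM  (cumulative 736.9 NM)
Charlie→Delta: 606.3 NM  (cumulative 1343.2 NM)
Delta→Echo: 310.7 NM  (cumulative 1653.9 NM)
Cumulative distance at Echo ≈ 1654 NM.

1654 NM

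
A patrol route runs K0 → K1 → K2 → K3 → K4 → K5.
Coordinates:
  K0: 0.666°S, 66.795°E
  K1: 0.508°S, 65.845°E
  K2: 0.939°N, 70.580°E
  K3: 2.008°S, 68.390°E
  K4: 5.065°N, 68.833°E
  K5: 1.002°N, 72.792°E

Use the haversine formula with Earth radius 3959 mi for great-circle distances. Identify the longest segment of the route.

K3–K4

Leg distances:
K0→K1: 66.5 mi
K1→K2: 342.1 mi
K2→K3: 253.7 mi
K3→K4: 489.7 mi
K4→K5: 391.7 mi
The longest leg is K3–K4 at 489.7 mi.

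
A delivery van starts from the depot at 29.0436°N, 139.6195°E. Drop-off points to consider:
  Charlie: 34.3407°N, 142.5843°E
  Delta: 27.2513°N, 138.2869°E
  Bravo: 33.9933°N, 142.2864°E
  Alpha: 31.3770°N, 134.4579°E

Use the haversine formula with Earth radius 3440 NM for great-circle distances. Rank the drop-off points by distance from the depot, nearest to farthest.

Delta, Alpha, Bravo, Charlie

Distance from the depot at 29.0436°N, 139.6195°E to each:
Delta 27.2513°N, 138.2869°E: 128.7 NM
Alpha 31.3770°N, 134.4579°E: 302.2 NM
Bravo 33.9933°N, 142.2864°E: 327.0 NM
Charlie 34.3407°N, 142.5843°E: 352.2 NM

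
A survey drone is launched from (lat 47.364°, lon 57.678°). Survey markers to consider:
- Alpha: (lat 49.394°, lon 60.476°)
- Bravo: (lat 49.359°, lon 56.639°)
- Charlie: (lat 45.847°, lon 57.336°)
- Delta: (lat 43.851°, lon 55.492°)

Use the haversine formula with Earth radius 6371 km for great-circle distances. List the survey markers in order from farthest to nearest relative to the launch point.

Delta, Alpha, Bravo, Charlie

Distances from the launch point:
Delta (lat 43.851°, lon 55.492°): 426.0 km
Alpha (lat 49.394°, lon 60.476°): 306.0 km
Bravo (lat 49.359°, lon 56.639°): 234.7 km
Charlie (lat 45.847°, lon 57.336°): 170.7 km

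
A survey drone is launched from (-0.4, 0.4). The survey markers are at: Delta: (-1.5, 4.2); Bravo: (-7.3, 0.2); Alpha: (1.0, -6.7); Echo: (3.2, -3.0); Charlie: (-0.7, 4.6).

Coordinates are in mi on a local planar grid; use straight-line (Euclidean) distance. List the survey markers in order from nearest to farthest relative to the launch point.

Distances from the launch point:
Delta (-1.5, 4.2): 4.0 mi
Charlie (-0.7, 4.6): 4.2 mi
Echo (3.2, -3.0): 5.0 mi
Bravo (-7.3, 0.2): 6.9 mi
Alpha (1.0, -6.7): 7.2 mi

Delta, Charlie, Echo, Bravo, Alpha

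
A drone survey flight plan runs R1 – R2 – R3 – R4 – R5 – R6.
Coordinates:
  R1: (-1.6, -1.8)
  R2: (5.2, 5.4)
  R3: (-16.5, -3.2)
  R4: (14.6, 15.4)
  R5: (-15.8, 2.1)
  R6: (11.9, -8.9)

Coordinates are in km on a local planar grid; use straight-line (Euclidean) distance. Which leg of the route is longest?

Leg distances:
R1→R2: 9.9 km
R2→R3: 23.3 km
R3→R4: 36.2 km
R4→R5: 33.2 km
R5→R6: 29.8 km
The longest leg is R3–R4 at 36.2 km.

R3–R4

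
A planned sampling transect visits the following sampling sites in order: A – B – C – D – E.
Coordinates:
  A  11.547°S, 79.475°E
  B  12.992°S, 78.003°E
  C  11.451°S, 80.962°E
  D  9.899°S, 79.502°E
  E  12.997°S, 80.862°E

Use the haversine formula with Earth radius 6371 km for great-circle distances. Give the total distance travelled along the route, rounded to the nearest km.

Leg distances:
A→B: 226.7 km  (cumulative 226.7 km)
B→C: 364.4 km  (cumulative 591.1 km)
C→D: 235.0 km  (cumulative 826.1 km)
D→E: 375.0 km  (cumulative 1201.1 km)
Total route length ≈ 1201 km.

1201 km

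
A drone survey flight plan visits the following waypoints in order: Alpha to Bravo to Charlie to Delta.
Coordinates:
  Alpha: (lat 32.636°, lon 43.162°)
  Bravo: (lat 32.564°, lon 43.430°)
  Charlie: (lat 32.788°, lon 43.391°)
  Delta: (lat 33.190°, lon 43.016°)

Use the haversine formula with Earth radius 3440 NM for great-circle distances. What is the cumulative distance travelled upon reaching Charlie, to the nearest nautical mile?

28 NM

Leg distances:
Alpha→Bravo: 14.2 NM  (cumulative 14.2 NM)
Bravo→Charlie: 13.6 NM  (cumulative 27.8 NM)
Cumulative distance at Charlie ≈ 28 NM.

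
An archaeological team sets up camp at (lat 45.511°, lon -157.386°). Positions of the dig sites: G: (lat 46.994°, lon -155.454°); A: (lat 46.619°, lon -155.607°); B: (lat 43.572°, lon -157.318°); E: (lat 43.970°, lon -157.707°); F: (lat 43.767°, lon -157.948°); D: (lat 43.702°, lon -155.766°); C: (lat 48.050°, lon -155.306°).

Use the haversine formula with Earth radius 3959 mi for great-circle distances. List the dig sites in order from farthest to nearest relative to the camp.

Distance from the camp at (lat 45.511°, lon -157.386°) to each:
C (lat 48.050°, lon -155.306°): 201.1 mi
D (lat 43.702°, lon -155.766°): 148.2 mi
G (lat 46.994°, lon -155.454°): 137.9 mi
B (lat 43.572°, lon -157.318°): 134.0 mi
F (lat 43.767°, lon -157.948°): 123.6 mi
A (lat 46.619°, lon -155.607°): 114.6 mi
E (lat 43.970°, lon -157.707°): 107.6 mi

C, D, G, B, F, A, E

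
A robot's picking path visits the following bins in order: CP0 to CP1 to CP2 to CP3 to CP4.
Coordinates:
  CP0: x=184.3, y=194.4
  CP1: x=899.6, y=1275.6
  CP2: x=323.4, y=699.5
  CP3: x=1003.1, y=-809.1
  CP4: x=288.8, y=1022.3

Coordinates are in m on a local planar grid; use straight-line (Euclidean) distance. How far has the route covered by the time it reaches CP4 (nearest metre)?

Leg distances:
CP0→CP1: 1296.4 m  (cumulative 1296.4 m)
CP1→CP2: 814.8 m  (cumulative 2111.2 m)
CP2→CP3: 1654.6 m  (cumulative 3765.8 m)
CP3→CP4: 1965.8 m  (cumulative 5731.6 m)
Cumulative distance at CP4 ≈ 5732 m.

5732 m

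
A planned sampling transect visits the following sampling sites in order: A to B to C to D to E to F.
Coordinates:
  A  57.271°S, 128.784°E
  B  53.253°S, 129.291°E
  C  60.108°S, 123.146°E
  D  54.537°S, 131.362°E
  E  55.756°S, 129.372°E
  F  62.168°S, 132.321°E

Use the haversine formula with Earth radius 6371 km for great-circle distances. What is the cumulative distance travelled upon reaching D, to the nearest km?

2087 km

Leg distances:
A→B: 447.9 km  (cumulative 447.9 km)
B→C: 848.8 km  (cumulative 1296.7 km)
C→D: 790.7 km  (cumulative 2087.4 km)
Cumulative distance at D ≈ 2087 km.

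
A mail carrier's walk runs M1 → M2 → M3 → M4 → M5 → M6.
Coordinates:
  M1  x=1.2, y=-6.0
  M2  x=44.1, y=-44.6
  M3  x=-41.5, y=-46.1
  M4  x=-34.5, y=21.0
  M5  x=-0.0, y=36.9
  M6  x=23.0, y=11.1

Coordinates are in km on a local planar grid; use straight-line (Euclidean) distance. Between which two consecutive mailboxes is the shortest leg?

Leg distances:
M1→M2: 57.7 km
M2→M3: 85.6 km
M3→M4: 67.5 km
M4→M5: 38.0 km
M5→M6: 34.6 km
The shortest leg is M5–M6 at 34.6 km.

M5–M6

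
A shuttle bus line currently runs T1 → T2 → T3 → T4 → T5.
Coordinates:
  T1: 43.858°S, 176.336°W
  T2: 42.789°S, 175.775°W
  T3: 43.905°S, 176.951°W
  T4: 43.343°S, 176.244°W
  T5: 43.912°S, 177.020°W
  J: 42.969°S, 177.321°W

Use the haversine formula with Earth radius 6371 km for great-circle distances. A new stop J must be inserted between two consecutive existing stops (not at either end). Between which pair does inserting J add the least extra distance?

between T2 and T3

Added distance for inserting J between each consecutive pair:
T1–T2: 127.2 km
T2–T3: 79.5 km
T3–T4: 120.5 km
T4–T5: 115.5 km
Smallest added distance is 79.5 km, inserting between T2 and T3.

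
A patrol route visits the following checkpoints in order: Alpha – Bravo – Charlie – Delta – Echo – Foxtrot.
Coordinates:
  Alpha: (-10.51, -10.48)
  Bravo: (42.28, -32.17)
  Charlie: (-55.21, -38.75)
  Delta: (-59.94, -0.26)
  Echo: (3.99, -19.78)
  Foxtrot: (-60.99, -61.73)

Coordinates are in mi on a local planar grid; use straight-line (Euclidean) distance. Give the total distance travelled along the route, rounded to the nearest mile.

Leg distances:
Alpha→Bravo: 57.1 mi  (cumulative 57.1 mi)
Bravo→Charlie: 97.7 mi  (cumulative 154.8 mi)
Charlie→Delta: 38.8 mi  (cumulative 193.6 mi)
Delta→Echo: 66.8 mi  (cumulative 260.4 mi)
Echo→Foxtrot: 77.3 mi  (cumulative 337.8 mi)
Total route length ≈ 338 mi.

338 mi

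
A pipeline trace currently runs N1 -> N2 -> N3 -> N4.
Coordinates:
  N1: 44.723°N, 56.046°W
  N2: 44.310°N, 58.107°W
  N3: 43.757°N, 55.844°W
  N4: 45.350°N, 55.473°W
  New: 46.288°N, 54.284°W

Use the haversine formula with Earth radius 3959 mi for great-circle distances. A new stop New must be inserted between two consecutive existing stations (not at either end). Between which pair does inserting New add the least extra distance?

between N3 and N4

Added distance for inserting New between each consecutive pair:
N1–N2: 262.9 mi
N2–N3: 302.6 mi
N3–N4: 165.7 mi
Smallest added distance is 165.7 mi, inserting between N3 and N4.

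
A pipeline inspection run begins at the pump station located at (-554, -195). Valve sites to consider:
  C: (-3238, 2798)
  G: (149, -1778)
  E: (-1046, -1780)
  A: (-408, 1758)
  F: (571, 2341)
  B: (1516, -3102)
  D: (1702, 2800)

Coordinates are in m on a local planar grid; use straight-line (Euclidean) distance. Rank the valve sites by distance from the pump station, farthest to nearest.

C, D, B, F, A, G, E

Distances from the pump station:
C (-3238, 2798): 4020.2 m
D (1702, 2800): 3749.6 m
B (1516, -3102): 3568.7 m
F (571, 2341): 2774.3 m
A (-408, 1758): 1958.4 m
G (149, -1778): 1732.1 m
E (-1046, -1780): 1659.6 m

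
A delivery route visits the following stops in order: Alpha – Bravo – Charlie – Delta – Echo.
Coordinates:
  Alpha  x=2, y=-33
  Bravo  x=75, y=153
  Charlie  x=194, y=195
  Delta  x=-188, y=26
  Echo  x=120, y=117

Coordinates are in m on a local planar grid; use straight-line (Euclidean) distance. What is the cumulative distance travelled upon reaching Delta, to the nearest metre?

Leg distances:
Alpha→Bravo: 199.8 m  (cumulative 199.8 m)
Bravo→Charlie: 126.2 m  (cumulative 326.0 m)
Charlie→Delta: 417.7 m  (cumulative 743.7 m)
Cumulative distance at Delta ≈ 744 m.

744 m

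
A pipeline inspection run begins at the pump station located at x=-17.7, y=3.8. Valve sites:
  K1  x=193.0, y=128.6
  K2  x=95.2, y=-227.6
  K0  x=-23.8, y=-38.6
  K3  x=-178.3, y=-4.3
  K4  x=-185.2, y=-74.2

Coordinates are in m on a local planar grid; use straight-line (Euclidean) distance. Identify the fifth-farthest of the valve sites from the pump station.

Distances from the pump station (x=-17.7, y=3.8):
K2: 257.5 m
K1: 244.9 m
K4: 184.8 m
K3: 160.8 m
K0: 42.8 m
The fifth-farthest is K0 at 42.8 m.

K0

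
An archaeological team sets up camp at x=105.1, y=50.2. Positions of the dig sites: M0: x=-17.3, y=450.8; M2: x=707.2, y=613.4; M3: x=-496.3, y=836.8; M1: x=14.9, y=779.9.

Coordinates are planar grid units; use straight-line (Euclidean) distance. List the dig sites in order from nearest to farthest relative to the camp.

Computing each straight-line distance from x=105.1, y=50.2:
M0 x=-17.3, y=450.8: 418.9
M1 x=14.9, y=779.9: 735.3
M2 x=707.2, y=613.4: 824.5
M3 x=-496.3, y=836.8: 990.2

M0, M1, M2, M3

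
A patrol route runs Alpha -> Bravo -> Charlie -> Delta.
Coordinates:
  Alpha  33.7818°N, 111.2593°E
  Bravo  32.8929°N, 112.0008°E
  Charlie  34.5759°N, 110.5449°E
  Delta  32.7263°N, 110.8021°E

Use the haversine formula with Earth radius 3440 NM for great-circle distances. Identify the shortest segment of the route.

Alpha–Bravo

Leg distances:
Alpha→Bravo: 65.1 NM
Bravo→Charlie: 124.5 NM
Charlie→Delta: 111.8 NM
The shortest leg is Alpha–Bravo at 65.1 NM.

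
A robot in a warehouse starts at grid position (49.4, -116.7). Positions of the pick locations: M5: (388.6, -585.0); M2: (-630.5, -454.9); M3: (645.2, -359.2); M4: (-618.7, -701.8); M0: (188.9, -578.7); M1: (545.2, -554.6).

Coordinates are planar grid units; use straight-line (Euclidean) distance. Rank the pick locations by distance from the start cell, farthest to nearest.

M4, M2, M1, M3, M5, M0

Computing each straight-line distance from (49.4, -116.7):
M4 (-618.7, -701.8): 888.1
M2 (-630.5, -454.9): 759.4
M1 (545.2, -554.6): 661.5
M3 (645.2, -359.2): 643.3
M5 (388.6, -585.0): 578.2
M0 (188.9, -578.7): 482.6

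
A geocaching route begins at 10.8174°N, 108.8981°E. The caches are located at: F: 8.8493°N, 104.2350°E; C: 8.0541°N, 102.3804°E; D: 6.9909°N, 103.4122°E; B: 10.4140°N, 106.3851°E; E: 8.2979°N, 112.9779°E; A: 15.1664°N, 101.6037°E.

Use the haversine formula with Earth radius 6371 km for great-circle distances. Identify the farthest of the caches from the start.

Distances from the start (10.8174°N, 108.8981°E):
A: 926.3 km
C: 778.1 km
D: 737.6 km
F: 555.8 km
E: 527.8 km
B: 278.3 km
The farthest is A at 926.3 km.

A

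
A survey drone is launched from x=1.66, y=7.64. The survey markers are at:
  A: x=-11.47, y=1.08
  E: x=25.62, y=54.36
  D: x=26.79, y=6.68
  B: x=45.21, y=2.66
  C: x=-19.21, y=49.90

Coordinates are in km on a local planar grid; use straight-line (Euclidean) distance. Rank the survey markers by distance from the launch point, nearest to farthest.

Distances from the launch point:
A x=-11.47, y=1.08: 14.7 km
D x=26.79, y=6.68: 25.1 km
B x=45.21, y=2.66: 43.8 km
C x=-19.21, y=49.90: 47.1 km
E x=25.62, y=54.36: 52.5 km

A, D, B, C, E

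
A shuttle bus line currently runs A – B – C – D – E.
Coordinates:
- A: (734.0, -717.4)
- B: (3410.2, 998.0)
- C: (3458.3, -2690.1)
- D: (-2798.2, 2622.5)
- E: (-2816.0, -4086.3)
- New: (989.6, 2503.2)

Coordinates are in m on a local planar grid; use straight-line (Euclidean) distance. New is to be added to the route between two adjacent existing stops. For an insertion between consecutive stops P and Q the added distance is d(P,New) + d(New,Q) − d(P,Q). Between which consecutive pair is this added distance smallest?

Added distance for inserting New between each consecutive pair:
A–B: 2902.4 m
B–C: 4912.2 m
C–D: 1332.1 m
D–E: 4690.3 m
Smallest added distance is 1332.1 m, inserting between C and D.

between C and D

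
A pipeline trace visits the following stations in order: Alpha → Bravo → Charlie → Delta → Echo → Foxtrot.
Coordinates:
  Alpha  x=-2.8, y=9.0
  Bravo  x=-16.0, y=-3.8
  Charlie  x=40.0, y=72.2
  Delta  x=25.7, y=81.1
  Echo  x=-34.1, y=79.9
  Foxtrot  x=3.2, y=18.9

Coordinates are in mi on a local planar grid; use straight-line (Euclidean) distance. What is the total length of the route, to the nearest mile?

Leg distances:
Alpha→Bravo: 18.4 mi  (cumulative 18.4 mi)
Bravo→Charlie: 94.4 mi  (cumulative 112.8 mi)
Charlie→Delta: 16.8 mi  (cumulative 129.6 mi)
Delta→Echo: 59.8 mi  (cumulative 189.4 mi)
Echo→Foxtrot: 71.5 mi  (cumulative 260.9 mi)
Total route length ≈ 261 mi.

261 mi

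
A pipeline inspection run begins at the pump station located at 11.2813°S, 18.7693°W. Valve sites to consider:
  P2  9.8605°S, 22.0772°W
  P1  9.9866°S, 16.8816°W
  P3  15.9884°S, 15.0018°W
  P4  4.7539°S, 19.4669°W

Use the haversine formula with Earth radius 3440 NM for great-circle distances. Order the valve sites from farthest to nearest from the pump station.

Computing each great-circle distance from 11.2813°S, 18.7693°W:
P4 4.7539°S, 19.4669°W: 394.1 NM
P3 15.9884°S, 15.0018°W: 358.0 NM
P2 9.8605°S, 22.0772°W: 213.1 NM
P1 9.9866°S, 16.8816°W: 135.8 NM

P4, P3, P2, P1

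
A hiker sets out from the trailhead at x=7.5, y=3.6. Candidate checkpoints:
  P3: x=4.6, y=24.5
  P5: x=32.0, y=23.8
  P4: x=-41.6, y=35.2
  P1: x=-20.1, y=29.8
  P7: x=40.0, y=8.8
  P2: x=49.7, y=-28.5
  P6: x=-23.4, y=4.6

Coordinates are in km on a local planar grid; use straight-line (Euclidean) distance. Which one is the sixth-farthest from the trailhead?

P6

Distances from the trailhead (x=7.5, y=3.6):
P4: 58.4 km
P2: 53.0 km
P1: 38.1 km
P7: 32.9 km
P5: 31.8 km
P6: 30.9 km
P3: 21.1 km
The sixth-farthest is P6 at 30.9 km.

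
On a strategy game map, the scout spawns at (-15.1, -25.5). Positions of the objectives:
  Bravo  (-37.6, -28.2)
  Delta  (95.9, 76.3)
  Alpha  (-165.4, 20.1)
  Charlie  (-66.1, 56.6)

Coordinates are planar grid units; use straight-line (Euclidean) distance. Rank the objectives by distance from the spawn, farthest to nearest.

Alpha, Delta, Charlie, Bravo

Distance from the spawn at (-15.1, -25.5) to each:
Alpha (-165.4, 20.1): 157.1
Delta (95.9, 76.3): 150.6
Charlie (-66.1, 56.6): 96.7
Bravo (-37.6, -28.2): 22.7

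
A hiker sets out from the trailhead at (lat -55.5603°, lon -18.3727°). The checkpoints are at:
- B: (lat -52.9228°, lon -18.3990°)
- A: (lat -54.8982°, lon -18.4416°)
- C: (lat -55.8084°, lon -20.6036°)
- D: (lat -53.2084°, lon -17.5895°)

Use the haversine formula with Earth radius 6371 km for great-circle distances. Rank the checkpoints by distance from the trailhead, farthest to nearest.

B, D, C, A

Computing each great-circle distance from (lat -55.5603°, lon -18.3727°):
B (lat -52.9228°, lon -18.3990°): 293.3 km
D (lat -53.2084°, lon -17.5895°): 266.4 km
C (lat -55.8084°, lon -20.6036°): 142.5 km
A (lat -54.8982°, lon -18.4416°): 73.8 km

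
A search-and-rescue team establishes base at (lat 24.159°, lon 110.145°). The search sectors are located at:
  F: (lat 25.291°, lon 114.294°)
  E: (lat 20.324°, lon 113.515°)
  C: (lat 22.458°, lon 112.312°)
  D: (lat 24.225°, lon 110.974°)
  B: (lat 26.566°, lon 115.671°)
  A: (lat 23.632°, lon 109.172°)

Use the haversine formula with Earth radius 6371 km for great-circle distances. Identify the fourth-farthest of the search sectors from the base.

Distances from the base ((lat 24.159°, lon 110.145°)):
B: 616.3 km
E: 549.6 km
F: 437.5 km
C: 291.1 km
A: 115.0 km
D: 84.4 km
The fourth-farthest is C at 291.1 km.

C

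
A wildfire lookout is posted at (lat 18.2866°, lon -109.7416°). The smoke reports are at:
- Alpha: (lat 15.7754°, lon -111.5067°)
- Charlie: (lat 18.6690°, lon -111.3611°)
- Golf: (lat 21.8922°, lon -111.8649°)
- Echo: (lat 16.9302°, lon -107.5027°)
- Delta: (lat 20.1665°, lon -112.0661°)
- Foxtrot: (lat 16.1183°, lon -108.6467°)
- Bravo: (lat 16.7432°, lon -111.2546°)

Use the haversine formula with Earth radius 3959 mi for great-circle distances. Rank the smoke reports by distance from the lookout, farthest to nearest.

Distance from the lookout at (lat 18.2866°, lon -109.7416°) to each:
Golf (lat 21.8922°, lon -111.8649°): 284.7 mi
Alpha (lat 15.7754°, lon -111.5067°): 209.1 mi
Delta (lat 20.1665°, lon -112.0661°): 199.7 mi
Echo (lat 16.9302°, lon -107.5027°): 174.7 mi
Foxtrot (lat 16.1183°, lon -108.6467°): 166.3 mi
Bravo (lat 16.7432°, lon -111.2546°): 146.0 mi
Charlie (lat 18.6690°, lon -111.3611°): 109.4 mi

Golf, Alpha, Delta, Echo, Foxtrot, Bravo, Charlie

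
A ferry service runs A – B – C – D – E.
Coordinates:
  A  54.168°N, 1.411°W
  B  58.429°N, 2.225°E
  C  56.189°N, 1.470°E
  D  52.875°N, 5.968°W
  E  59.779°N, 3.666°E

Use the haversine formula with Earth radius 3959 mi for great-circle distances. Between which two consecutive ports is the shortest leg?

Leg distances:
A→B: 325.6 mi
B→C: 157.3 mi
C→D: 375.7 mi
D→E: 601.9 mi
The shortest leg is B–C at 157.3 mi.

B–C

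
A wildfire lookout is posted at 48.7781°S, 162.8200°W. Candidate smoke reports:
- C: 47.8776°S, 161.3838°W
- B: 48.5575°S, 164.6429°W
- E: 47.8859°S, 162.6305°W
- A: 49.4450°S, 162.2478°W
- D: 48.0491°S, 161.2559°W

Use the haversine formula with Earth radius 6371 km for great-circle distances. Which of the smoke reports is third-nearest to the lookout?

Distances from the lookout (48.7781°S, 162.8200°W):
A: 85.1 km
E: 100.2 km
B: 136.1 km
D: 141.1 km
C: 145.9 km
The third-nearest is B at 136.1 km.

B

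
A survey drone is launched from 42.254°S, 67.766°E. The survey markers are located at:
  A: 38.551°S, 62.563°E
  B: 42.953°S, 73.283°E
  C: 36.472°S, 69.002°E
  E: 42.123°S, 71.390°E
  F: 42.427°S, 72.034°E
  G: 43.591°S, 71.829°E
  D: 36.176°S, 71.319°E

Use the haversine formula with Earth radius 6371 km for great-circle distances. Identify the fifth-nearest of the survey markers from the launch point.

A

Distances from the launch point (42.254°S, 67.766°E):
E: 298.9 km
F: 351.3 km
G: 362.6 km
B: 458.1 km
A: 602.8 km
C: 651.6 km
D: 741.7 km
The fifth-nearest is A at 602.8 km.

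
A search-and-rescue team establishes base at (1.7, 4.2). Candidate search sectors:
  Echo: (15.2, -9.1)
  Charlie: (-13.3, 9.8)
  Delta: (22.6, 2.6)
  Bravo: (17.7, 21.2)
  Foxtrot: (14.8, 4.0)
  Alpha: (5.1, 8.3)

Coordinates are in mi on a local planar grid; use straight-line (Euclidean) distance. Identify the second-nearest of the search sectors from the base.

Foxtrot

Distances from the base ((1.7, 4.2)):
Alpha: 5.3 mi
Foxtrot: 13.1 mi
Charlie: 16.0 mi
Echo: 19.0 mi
Delta: 21.0 mi
Bravo: 23.3 mi
The second-nearest is Foxtrot at 13.1 mi.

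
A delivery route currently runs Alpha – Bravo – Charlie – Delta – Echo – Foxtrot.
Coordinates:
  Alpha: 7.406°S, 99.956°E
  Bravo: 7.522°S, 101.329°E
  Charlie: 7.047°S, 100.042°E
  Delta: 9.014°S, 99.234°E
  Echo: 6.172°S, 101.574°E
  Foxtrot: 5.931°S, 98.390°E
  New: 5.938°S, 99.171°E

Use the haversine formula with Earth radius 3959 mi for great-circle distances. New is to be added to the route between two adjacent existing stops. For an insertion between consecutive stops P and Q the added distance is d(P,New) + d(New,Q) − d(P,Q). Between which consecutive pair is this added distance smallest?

between Echo and Foxtrot

Added distance for inserting New between each consecutive pair:
Alpha–Bravo: 204.6 mi
Bravo–Charlie: 187.2 mi
Charlie–Delta: 163.1 mi
Delta–Echo: 125.0 mi
Echo–Foxtrot: 0.2 mi
Smallest added distance is 0.2 mi, inserting between Echo and Foxtrot.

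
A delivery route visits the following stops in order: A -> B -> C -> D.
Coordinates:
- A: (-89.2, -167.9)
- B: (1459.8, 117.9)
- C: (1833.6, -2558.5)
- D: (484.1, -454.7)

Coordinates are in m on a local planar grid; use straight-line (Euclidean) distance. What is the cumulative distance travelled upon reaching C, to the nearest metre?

4278 m

Leg distances:
A→B: 1575.1 m  (cumulative 1575.1 m)
B→C: 2702.4 m  (cumulative 4277.5 m)
Cumulative distance at C ≈ 4278 m.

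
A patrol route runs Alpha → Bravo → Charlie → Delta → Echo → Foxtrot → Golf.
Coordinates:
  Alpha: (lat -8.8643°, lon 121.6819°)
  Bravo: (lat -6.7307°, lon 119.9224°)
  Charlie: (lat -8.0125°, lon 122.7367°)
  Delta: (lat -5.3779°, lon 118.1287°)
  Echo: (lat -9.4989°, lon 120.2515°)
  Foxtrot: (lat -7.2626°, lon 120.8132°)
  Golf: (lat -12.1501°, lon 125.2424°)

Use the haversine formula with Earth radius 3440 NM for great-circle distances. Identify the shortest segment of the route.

Echo–Foxtrot

Leg distances:
Alpha→Bravo: 165.4 NM
Bravo→Charlie: 184.4 NM
Charlie→Delta: 317.0 NM
Delta→Echo: 277.8 NM
Echo→Foxtrot: 138.3 NM
Foxtrot→Golf: 393.4 NM
The shortest leg is Echo–Foxtrot at 138.3 NM.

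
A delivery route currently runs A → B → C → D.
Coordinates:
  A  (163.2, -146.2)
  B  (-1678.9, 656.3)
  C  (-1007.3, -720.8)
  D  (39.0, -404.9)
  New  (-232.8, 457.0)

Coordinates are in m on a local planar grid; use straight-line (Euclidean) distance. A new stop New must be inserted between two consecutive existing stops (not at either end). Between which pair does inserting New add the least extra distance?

between A and B

Added distance for inserting New between each consecutive pair:
A–B: 172.0 m
B–C: 1337.3 m
C–D: 1220.4 m
Smallest added distance is 172.0 m, inserting between A and B.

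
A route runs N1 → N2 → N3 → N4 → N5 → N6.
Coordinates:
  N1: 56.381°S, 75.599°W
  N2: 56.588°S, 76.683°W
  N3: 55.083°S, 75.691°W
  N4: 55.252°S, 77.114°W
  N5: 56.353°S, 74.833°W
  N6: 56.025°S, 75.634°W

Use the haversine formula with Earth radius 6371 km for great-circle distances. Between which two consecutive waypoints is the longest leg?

N4–N5

Leg distances:
N1→N2: 70.4 km
N2→N3: 178.4 km
N3→N4: 92.3 km
N4→N5: 187.9 km
N5→N6: 61.5 km
The longest leg is N4–N5 at 187.9 km.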